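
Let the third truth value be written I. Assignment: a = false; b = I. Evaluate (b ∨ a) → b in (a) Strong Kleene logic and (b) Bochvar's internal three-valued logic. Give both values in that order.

In Strong Kleene logic: b ∨ a = I ∨ false = I
(b ∨ a) → b = I → I = I  [¬I ∨ I]
In Bochvar's internal three-valued logic: b ∨ a = I ∨ false = I
(b ∨ a) → b = I → I = I

I; I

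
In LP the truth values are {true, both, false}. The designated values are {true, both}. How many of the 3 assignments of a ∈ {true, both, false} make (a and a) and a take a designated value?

2

a=true: true ✓
a=both: both ✓
a=false: false ·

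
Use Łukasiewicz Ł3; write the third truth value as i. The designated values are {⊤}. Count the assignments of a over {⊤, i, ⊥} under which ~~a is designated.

1

a=⊤: ⊤ ✓
a=i: i ·
a=⊥: ⊥ ·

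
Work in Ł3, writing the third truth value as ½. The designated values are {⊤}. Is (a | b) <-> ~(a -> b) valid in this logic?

No

Countermodel: a=⊤, b=⊤ gives ⊥, which is not designated.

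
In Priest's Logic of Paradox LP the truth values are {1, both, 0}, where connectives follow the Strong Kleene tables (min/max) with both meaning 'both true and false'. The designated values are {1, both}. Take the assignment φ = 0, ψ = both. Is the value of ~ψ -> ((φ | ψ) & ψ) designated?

Yes

~ψ = ~both = both
φ | ψ = 0 | both = both
(φ | ψ) & ψ = both & both = both
~ψ -> ((φ | ψ) & ψ) = both -> both = both  [~both | both]
both ∈ {1, both}.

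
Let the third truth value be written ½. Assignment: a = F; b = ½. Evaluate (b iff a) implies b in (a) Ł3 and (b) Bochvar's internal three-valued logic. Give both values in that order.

In Ł3: b iff a = ½ iff F = ½  [1 − |½−0|]
(b iff a) implies b = ½ implies ½ = T
In Bochvar's internal three-valued logic: b iff a = ½ iff F = ½
(b iff a) implies b = ½ implies ½ = ½
They differ because Ł3 and Bochvar's internal three-valued logic treat ½ differently under the binary connectives.

T; ½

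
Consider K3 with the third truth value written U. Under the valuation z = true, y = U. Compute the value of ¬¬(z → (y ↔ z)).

y ↔ z = U ↔ true = U
z → (y ↔ z) = true → U = U
¬(z → (y ↔ z)) = ¬U = U
¬¬(z → (y ↔ z)) = ¬U = U

U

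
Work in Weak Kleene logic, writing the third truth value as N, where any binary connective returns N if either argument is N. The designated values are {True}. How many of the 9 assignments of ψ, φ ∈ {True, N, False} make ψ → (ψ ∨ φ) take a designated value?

4

Designated under: (ψ=True, φ=True); (ψ=True, φ=False); (ψ=False, φ=True); (ψ=False, φ=False).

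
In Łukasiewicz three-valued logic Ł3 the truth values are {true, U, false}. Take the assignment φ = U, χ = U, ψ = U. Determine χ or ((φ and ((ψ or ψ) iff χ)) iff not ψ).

ψ or ψ = U or U = U
(ψ or ψ) iff χ = U iff U = true
φ and ((ψ or ψ) iff χ) = U and true = U
not ψ = not U = U
(φ and ((ψ or ψ) iff χ)) iff not ψ = U iff U = true
χ or ((φ and ((ψ or ψ) iff χ)) iff not ψ) = U or true = true

true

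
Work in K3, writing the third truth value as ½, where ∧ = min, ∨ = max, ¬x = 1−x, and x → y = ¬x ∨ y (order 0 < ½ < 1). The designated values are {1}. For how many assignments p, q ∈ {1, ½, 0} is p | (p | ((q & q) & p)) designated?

Designated under: (p=1, q=1); (p=1, q=½); (p=1, q=0).

3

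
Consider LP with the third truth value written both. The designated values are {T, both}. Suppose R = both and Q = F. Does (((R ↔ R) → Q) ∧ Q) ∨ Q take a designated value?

R ↔ R = both ↔ both = both
(R ↔ R) → Q = both → F = both
((R ↔ R) → Q) ∧ Q = both ∧ F = F
(((R ↔ R) → Q) ∧ Q) ∨ Q = F ∨ F = F
F ∉ {T, both}.

No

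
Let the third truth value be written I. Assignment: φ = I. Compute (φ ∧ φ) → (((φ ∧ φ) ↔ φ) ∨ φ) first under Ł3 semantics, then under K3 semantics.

1; I

In Ł3: φ ∧ φ = I ∧ I = I
φ ∧ φ = I ∧ I = I
(φ ∧ φ) ↔ φ = I ↔ I = 1
((φ ∧ φ) ↔ φ) ∨ φ = 1 ∨ I = 1
(φ ∧ φ) → (((φ ∧ φ) ↔ φ) ∨ φ) = I → 1 = 1
In K3: φ ∧ φ = I ∧ I = I
φ ∧ φ = I ∧ I = I
(φ ∧ φ) ↔ φ = I ↔ I = I
((φ ∧ φ) ↔ φ) ∨ φ = I ∨ I = I
(φ ∧ φ) → (((φ ∧ φ) ↔ φ) ∨ φ) = I → I = I
They differ because Ł3 and K3 treat I differently under implication.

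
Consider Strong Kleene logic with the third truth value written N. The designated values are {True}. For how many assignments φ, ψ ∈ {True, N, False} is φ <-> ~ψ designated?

Designated under: (φ=True, ψ=False); (φ=False, ψ=True).

2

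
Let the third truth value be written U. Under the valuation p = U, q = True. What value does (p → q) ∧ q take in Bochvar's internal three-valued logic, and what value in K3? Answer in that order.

In Bochvar's internal three-valued logic: p → q = U → True = U  [any arg is the third value ⇒ result is the third value]
(p → q) ∧ q = U ∧ True = U
In K3: p → q = U → True = True  [¬U ∨ True]
(p → q) ∧ q = True ∧ True = True
They differ because Bochvar's internal three-valued logic and K3 treat U differently under the binary connectives.

U; True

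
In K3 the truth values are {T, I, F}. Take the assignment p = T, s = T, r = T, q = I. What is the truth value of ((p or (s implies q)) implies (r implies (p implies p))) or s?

s implies q = T implies I = I  [not T or I]
p or (s implies q) = T or I = T
p implies p = T implies T = T
r implies (p implies p) = T implies T = T
(p or (s implies q)) implies (r implies (p implies p)) = T implies T = T
((p or (s implies q)) implies (r implies (p implies p))) or s = T or T = T

T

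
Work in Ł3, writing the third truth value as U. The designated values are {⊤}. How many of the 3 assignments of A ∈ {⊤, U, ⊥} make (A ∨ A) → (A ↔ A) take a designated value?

A=⊤: ⊤ ✓
A=U: ⊤ ✓
A=⊥: ⊤ ✓

3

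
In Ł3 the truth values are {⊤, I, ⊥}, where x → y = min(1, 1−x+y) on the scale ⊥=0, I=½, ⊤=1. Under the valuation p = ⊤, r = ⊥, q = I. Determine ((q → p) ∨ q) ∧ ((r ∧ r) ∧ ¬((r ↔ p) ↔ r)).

⊥

q → p = I → ⊤ = ⊤  [min(1, 1−½+1)]
(q → p) ∨ q = ⊤ ∨ I = ⊤
r ∧ r = ⊥ ∧ ⊥ = ⊥
r ↔ p = ⊥ ↔ ⊤ = ⊥
(r ↔ p) ↔ r = ⊥ ↔ ⊥ = ⊤
¬((r ↔ p) ↔ r) = ¬⊤ = ⊥
(r ∧ r) ∧ ¬((r ↔ p) ↔ r) = ⊥ ∧ ⊥ = ⊥
((q → p) ∨ q) ∧ ((r ∧ r) ∧ ¬((r ↔ p) ↔ r)) = ⊤ ∧ ⊥ = ⊥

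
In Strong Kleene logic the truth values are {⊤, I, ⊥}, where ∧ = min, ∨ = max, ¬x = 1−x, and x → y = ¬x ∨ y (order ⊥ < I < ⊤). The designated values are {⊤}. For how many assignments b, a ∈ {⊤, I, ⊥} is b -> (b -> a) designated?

5

Of the 9 assignments, 5 give a value in {⊤}.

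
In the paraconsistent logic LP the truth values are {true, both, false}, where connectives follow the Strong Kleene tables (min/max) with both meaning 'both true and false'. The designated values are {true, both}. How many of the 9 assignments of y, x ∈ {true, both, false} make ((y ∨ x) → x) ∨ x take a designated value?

8

Of the 9 assignments, 8 give a value in {true, both}.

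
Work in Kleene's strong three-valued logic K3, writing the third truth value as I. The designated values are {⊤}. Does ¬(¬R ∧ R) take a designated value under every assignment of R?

No

Countermodel: R=I gives I, which is not designated.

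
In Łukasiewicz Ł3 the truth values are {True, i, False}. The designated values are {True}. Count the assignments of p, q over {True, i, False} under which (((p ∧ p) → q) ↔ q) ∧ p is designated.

Designated under: (p=True, q=True); (p=True, q=i); (p=True, q=False).

3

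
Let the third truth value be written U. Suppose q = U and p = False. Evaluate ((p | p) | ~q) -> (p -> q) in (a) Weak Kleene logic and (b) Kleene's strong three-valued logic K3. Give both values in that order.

U; True

In Weak Kleene logic: p | p = False | False = False
~q = ~U = U
(p | p) | ~q = False | U = U
p -> q = False -> U = U
((p | p) | ~q) -> (p -> q) = U -> U = U
In Kleene's strong three-valued logic K3: p | p = False | False = False
~q = ~U = U
(p | p) | ~q = False | U = U
p -> q = False -> U = True  [~False | U]
((p | p) | ~q) -> (p -> q) = U -> True = True
They differ because Weak Kleene logic and Kleene's strong three-valued logic K3 treat U differently under the binary connectives.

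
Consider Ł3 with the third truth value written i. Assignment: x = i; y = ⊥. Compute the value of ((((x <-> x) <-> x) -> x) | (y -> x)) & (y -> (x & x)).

⊤

x <-> x = i <-> i = ⊤
(x <-> x) <-> x = ⊤ <-> i = i
((x <-> x) <-> x) -> x = i -> i = ⊤
y -> x = ⊥ -> i = ⊤
(((x <-> x) <-> x) -> x) | (y -> x) = ⊤ | ⊤ = ⊤
x & x = i & i = i
y -> (x & x) = ⊥ -> i = ⊤
((((x <-> x) <-> x) -> x) | (y -> x)) & (y -> (x & x)) = ⊤ & ⊤ = ⊤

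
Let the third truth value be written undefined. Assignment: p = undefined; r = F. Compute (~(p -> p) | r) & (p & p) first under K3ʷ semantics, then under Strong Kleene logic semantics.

In K3ʷ: p -> p = undefined -> undefined = undefined  [any arg is the third value ⇒ result is the third value]
~(p -> p) = ~undefined = undefined
~(p -> p) | r = undefined | F = undefined
p & p = undefined & undefined = undefined
(~(p -> p) | r) & (p & p) = undefined & undefined = undefined
In Strong Kleene logic: p -> p = undefined -> undefined = undefined  [~undefined | undefined]
~(p -> p) = ~undefined = undefined
~(p -> p) | r = undefined | F = undefined
p & p = undefined & undefined = undefined
(~(p -> p) | r) & (p & p) = undefined & undefined = undefined

undefined; undefined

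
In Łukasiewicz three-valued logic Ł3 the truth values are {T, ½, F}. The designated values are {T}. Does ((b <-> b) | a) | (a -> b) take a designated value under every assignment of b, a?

Yes

Every assignment of b, a over {T, ½, F} gives a value in {T}.
In particular, with b=½, a=½: ((b <-> b) | a) | (a -> b) = T.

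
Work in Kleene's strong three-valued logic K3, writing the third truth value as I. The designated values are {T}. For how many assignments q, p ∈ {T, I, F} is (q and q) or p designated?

Of the 9 assignments, 5 give a value in {T}.

5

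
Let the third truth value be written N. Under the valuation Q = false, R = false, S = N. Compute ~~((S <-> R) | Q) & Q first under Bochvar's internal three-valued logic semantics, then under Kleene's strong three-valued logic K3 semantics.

N; false

In Bochvar's internal three-valued logic: S <-> R = N <-> false = N
(S <-> R) | Q = N | false = N
~((S <-> R) | Q) = ~N = N
~~((S <-> R) | Q) = ~N = N
~~((S <-> R) | Q) & Q = N & false = N
In Kleene's strong three-valued logic K3: S <-> R = N <-> false = N
(S <-> R) | Q = N | false = N
~((S <-> R) | Q) = ~N = N
~~((S <-> R) | Q) = ~N = N
~~((S <-> R) | Q) & Q = N & false = false
They differ because Bochvar's internal three-valued logic and Kleene's strong three-valued logic K3 treat N differently under the binary connectives.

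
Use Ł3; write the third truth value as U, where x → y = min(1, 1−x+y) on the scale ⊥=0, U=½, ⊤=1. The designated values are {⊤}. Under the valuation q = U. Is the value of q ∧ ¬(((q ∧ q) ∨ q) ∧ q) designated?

No

q ∧ q = U ∧ U = U
(q ∧ q) ∨ q = U ∨ U = U
((q ∧ q) ∨ q) ∧ q = U ∧ U = U
¬(((q ∧ q) ∨ q) ∧ q) = ¬U = U
q ∧ ¬(((q ∧ q) ∨ q) ∧ q) = U ∧ U = U
U ∉ {⊤}.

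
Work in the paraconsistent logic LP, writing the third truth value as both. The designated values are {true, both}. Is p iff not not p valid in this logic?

Every assignment of p over {true, both, false} gives a value in {true, both}.
In particular, with p=both: p iff not not p = both.

Yes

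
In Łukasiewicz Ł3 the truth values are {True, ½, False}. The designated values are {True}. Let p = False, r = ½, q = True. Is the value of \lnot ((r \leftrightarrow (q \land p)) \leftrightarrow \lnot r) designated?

No

q \land p = True \land False = False
r \leftrightarrow (q \land p) = ½ \leftrightarrow False = ½  [1 − |½−0|]
\lnot r = \lnot ½ = ½
(r \leftrightarrow (q \land p)) \leftrightarrow \lnot r = ½ \leftrightarrow ½ = True
\lnot ((r \leftrightarrow (q \land p)) \leftrightarrow \lnot r) = \lnot True = False
False ∉ {True}.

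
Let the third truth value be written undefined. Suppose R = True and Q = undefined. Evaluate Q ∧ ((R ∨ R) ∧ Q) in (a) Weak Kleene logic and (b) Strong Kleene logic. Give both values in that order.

In Weak Kleene logic: R ∨ R = True ∨ True = True
(R ∨ R) ∧ Q = True ∧ undefined = undefined
Q ∧ ((R ∨ R) ∧ Q) = undefined ∧ undefined = undefined
In Strong Kleene logic: R ∨ R = True ∨ True = True
(R ∨ R) ∧ Q = True ∧ undefined = undefined
Q ∧ ((R ∨ R) ∧ Q) = undefined ∧ undefined = undefined

undefined; undefined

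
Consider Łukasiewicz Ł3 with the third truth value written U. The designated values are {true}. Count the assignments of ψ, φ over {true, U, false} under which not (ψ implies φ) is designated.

Designated under: (ψ=true, φ=false).

1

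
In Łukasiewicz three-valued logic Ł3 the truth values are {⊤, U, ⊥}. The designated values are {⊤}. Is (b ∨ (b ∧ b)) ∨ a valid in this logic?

No

Countermodel: b=U, a=U gives U, which is not designated.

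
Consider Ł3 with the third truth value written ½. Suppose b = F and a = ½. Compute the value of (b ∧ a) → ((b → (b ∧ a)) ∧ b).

b ∧ a = F ∧ ½ = F
b ∧ a = F ∧ ½ = F
b → (b ∧ a) = F → F = T
(b → (b ∧ a)) ∧ b = T ∧ F = F
(b ∧ a) → ((b → (b ∧ a)) ∧ b) = F → F = T

T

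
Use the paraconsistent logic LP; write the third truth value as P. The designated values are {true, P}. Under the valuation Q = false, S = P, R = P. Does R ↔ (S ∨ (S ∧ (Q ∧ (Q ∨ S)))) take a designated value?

Yes

Q ∨ S = false ∨ P = P
Q ∧ (Q ∨ S) = false ∧ P = false
S ∧ (Q ∧ (Q ∨ S)) = P ∧ false = false
S ∨ (S ∧ (Q ∧ (Q ∨ S))) = P ∨ false = P
R ↔ (S ∨ (S ∧ (Q ∧ (Q ∨ S)))) = P ↔ P = P
P ∈ {true, P}.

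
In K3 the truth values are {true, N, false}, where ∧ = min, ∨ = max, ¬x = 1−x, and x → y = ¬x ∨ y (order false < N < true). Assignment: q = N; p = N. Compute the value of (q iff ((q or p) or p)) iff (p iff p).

N

q or p = N or N = N
(q or p) or p = N or N = N
q iff ((q or p) or p) = N iff N = N
p iff p = N iff N = N
(q iff ((q or p) or p)) iff (p iff p) = N iff N = N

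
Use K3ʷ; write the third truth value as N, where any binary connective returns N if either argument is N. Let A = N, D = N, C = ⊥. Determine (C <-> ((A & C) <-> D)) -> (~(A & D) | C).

N

A & C = N & ⊥ = N
(A & C) <-> D = N <-> N = N
C <-> ((A & C) <-> D) = ⊥ <-> N = N
A & D = N & N = N
~(A & D) = ~N = N
~(A & D) | C = N | ⊥ = N
(C <-> ((A & C) <-> D)) -> (~(A & D) | C) = N -> N = N  [any arg is the third value ⇒ result is the third value]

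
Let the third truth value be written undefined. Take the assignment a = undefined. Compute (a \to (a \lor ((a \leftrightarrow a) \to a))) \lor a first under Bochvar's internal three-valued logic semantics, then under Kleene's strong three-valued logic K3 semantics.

In Bochvar's internal three-valued logic: a \leftrightarrow a = undefined \leftrightarrow undefined = undefined
(a \leftrightarrow a) \to a = undefined \to undefined = undefined  [any arg is the third value ⇒ result is the third value]
a \lor ((a \leftrightarrow a) \to a) = undefined \lor undefined = undefined
a \to (a \lor ((a \leftrightarrow a) \to a)) = undefined \to undefined = undefined
(a \to (a \lor ((a \leftrightarrow a) \to a))) \lor a = undefined \lor undefined = undefined
In Kleene's strong three-valued logic K3: a \leftrightarrow a = undefined \leftrightarrow undefined = undefined
(a \leftrightarrow a) \to a = undefined \to undefined = undefined  [\lnot undefined \lor undefined]
a \lor ((a \leftrightarrow a) \to a) = undefined \lor undefined = undefined
a \to (a \lor ((a \leftrightarrow a) \to a)) = undefined \to undefined = undefined
(a \to (a \lor ((a \leftrightarrow a) \to a))) \lor a = undefined \lor undefined = undefined

undefined; undefined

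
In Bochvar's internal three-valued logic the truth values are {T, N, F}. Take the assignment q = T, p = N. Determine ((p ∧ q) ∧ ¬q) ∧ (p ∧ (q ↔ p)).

N

p ∧ q = N ∧ T = N
¬q = ¬T = F
(p ∧ q) ∧ ¬q = N ∧ F = N
q ↔ p = T ↔ N = N
p ∧ (q ↔ p) = N ∧ N = N
((p ∧ q) ∧ ¬q) ∧ (p ∧ (q ↔ p)) = N ∧ N = N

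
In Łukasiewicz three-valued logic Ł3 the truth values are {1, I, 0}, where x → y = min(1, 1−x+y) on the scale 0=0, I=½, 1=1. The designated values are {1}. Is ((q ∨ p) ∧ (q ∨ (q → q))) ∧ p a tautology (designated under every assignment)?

No

Countermodel: q=1, p=I gives I, which is not designated.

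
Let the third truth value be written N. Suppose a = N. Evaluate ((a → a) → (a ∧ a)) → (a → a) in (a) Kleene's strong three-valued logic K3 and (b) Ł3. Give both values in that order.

In Kleene's strong three-valued logic K3: a → a = N → N = N  [¬N ∨ N]
a ∧ a = N ∧ N = N
(a → a) → (a ∧ a) = N → N = N
a → a = N → N = N
((a → a) → (a ∧ a)) → (a → a) = N → N = N
In Ł3: a → a = N → N = true  [min(1, 1−½+½)]
a ∧ a = N ∧ N = N
(a → a) → (a ∧ a) = true → N = N
a → a = N → N = true
((a → a) → (a ∧ a)) → (a → a) = N → true = true
They differ because Kleene's strong three-valued logic K3 and Ł3 treat N differently under implication.

N; true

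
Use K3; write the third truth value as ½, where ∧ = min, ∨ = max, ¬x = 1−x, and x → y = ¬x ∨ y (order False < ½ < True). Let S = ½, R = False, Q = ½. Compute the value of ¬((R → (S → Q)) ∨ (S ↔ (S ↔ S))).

S → Q = ½ → ½ = ½  [¬½ ∨ ½]
R → (S → Q) = False → ½ = True
S ↔ S = ½ ↔ ½ = ½
S ↔ (S ↔ S) = ½ ↔ ½ = ½
(R → (S → Q)) ∨ (S ↔ (S ↔ S)) = True ∨ ½ = True
¬((R → (S → Q)) ∨ (S ↔ (S ↔ S))) = ¬True = False

False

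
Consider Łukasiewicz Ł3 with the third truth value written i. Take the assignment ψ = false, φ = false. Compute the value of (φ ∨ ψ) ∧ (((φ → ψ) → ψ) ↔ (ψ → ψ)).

φ ∨ ψ = false ∨ false = false
φ → ψ = false → false = true
(φ → ψ) → ψ = true → false = false
ψ → ψ = false → false = true
((φ → ψ) → ψ) ↔ (ψ → ψ) = false ↔ true = false
(φ ∨ ψ) ∧ (((φ → ψ) → ψ) ↔ (ψ → ψ)) = false ∧ false = false

false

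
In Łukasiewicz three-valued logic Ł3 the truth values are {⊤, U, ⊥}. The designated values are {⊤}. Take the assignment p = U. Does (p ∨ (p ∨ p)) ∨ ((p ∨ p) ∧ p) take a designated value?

No

p ∨ p = U ∨ U = U
p ∨ (p ∨ p) = U ∨ U = U
p ∨ p = U ∨ U = U
(p ∨ p) ∧ p = U ∧ U = U
(p ∨ (p ∨ p)) ∨ ((p ∨ p) ∧ p) = U ∨ U = U
U ∉ {⊤}.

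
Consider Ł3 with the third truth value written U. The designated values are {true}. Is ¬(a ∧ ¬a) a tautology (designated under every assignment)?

No

Countermodel: a=U gives U, which is not designated.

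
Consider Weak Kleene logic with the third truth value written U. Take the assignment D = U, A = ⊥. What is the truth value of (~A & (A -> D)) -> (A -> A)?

U

~A = ~⊥ = ⊤
A -> D = ⊥ -> U = U  [any arg is the third value ⇒ result is the third value]
~A & (A -> D) = ⊤ & U = U
A -> A = ⊥ -> ⊥ = ⊤
(~A & (A -> D)) -> (A -> A) = U -> ⊤ = U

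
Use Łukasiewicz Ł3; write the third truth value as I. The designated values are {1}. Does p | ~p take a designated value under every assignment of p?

No

Countermodel: p=I gives I, which is not designated.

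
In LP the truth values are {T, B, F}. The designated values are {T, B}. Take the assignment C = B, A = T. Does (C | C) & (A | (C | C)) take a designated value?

Yes

C | C = B | B = B
C | C = B | B = B
A | (C | C) = T | B = T
(C | C) & (A | (C | C)) = B & T = B
B ∈ {T, B}.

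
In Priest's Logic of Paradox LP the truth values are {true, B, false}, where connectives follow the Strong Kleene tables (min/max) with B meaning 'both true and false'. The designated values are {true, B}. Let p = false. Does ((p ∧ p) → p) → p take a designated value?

No

p ∧ p = false ∧ false = false
(p ∧ p) → p = false → false = true
((p ∧ p) → p) → p = true → false = false
false ∉ {true, B}.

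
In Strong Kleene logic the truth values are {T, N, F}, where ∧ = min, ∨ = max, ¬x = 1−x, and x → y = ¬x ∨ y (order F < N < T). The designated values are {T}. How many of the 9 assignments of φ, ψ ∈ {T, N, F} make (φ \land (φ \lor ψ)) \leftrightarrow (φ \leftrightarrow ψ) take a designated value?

Designated under: (φ=T, ψ=T); (φ=F, ψ=T).

2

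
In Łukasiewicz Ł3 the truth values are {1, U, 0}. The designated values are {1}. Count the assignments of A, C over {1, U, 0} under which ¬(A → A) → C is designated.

9

Of the 9 assignments, 9 give a value in {1}.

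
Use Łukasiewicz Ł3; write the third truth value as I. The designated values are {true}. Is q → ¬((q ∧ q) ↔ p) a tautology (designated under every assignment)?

Countermodel: q=true, p=true gives false, which is not designated.

No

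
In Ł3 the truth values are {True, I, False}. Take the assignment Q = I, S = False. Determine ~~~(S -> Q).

S -> Q = False -> I = True  [min(1, 1−0+½)]
~(S -> Q) = ~True = False
~~(S -> Q) = ~False = True
~~~(S -> Q) = ~True = False

False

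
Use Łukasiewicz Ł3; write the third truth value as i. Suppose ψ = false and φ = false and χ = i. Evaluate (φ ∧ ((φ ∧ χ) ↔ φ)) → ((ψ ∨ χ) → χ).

φ ∧ χ = false ∧ i = false
(φ ∧ χ) ↔ φ = false ↔ false = true
φ ∧ ((φ ∧ χ) ↔ φ) = false ∧ true = false
ψ ∨ χ = false ∨ i = i
(ψ ∨ χ) → χ = i → i = true
(φ ∧ ((φ ∧ χ) ↔ φ)) → ((ψ ∨ χ) → χ) = false → true = true

true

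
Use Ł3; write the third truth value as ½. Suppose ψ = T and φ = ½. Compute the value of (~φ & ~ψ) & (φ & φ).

F

~φ = ~½ = ½
~ψ = ~T = F
~φ & ~ψ = ½ & F = F
φ & φ = ½ & ½ = ½
(~φ & ~ψ) & (φ & φ) = F & ½ = F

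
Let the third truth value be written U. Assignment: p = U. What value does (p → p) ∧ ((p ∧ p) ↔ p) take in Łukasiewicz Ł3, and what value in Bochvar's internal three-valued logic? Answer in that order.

In Łukasiewicz Ł3: p → p = U → U = True  [min(1, 1−½+½)]
p ∧ p = U ∧ U = U
(p ∧ p) ↔ p = U ↔ U = True
(p → p) ∧ ((p ∧ p) ↔ p) = True ∧ True = True
In Bochvar's internal three-valued logic: p → p = U → U = U  [any arg is the third value ⇒ result is the third value]
p ∧ p = U ∧ U = U
(p ∧ p) ↔ p = U ↔ U = U
(p → p) ∧ ((p ∧ p) ↔ p) = U ∧ U = U
They differ because Łukasiewicz Ł3 and Bochvar's internal three-valued logic treat U differently under the binary connectives.

True; U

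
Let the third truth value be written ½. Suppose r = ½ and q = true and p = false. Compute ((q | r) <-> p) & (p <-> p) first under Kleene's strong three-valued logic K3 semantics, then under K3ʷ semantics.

false; ½

In Kleene's strong three-valued logic K3: q | r = true | ½ = true
(q | r) <-> p = true <-> false = false
p <-> p = false <-> false = true
((q | r) <-> p) & (p <-> p) = false & true = false
In K3ʷ: q | r = true | ½ = ½
(q | r) <-> p = ½ <-> false = ½
p <-> p = false <-> false = true
((q | r) <-> p) & (p <-> p) = ½ & true = ½
They differ because Kleene's strong three-valued logic K3 and K3ʷ treat ½ differently under the binary connectives.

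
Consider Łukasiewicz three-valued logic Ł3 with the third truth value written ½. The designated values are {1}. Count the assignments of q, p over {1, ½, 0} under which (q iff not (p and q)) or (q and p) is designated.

4

Designated under: (q=1, p=1); (q=1, p=0); (q=½, p=1); (q=½, p=½).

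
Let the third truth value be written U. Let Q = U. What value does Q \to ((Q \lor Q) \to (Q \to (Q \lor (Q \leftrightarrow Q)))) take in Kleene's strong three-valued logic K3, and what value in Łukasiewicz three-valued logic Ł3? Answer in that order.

U; 1

In Kleene's strong three-valued logic K3: Q \lor Q = U \lor U = U
Q \leftrightarrow Q = U \leftrightarrow U = U
Q \lor (Q \leftrightarrow Q) = U \lor U = U
Q \to (Q \lor (Q \leftrightarrow Q)) = U \to U = U
(Q \lor Q) \to (Q \to (Q \lor (Q \leftrightarrow Q))) = U \to U = U
Q \to ((Q \lor Q) \to (Q \to (Q \lor (Q \leftrightarrow Q)))) = U \to U = U
In Łukasiewicz three-valued logic Ł3: Q \lor Q = U \lor U = U
Q \leftrightarrow Q = U \leftrightarrow U = 1  [1 − |½−½|]
Q \lor (Q \leftrightarrow Q) = U \lor 1 = 1
Q \to (Q \lor (Q \leftrightarrow Q)) = U \to 1 = 1
(Q \lor Q) \to (Q \to (Q \lor (Q \leftrightarrow Q))) = U \to 1 = 1
Q \to ((Q \lor Q) \to (Q \to (Q \lor (Q \leftrightarrow Q)))) = U \to 1 = 1
They differ because Kleene's strong three-valued logic K3 and Łukasiewicz three-valued logic Ł3 treat U differently under implication.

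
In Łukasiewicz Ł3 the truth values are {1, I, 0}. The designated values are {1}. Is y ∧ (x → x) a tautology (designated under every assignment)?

No

Countermodel: y=I, x=1 gives I, which is not designated.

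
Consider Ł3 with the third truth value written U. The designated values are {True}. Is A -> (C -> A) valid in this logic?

Yes

Every assignment of A, C over {True, U, False} gives a value in {True}.
In particular, with A=U, C=U: A -> (C -> A) = True.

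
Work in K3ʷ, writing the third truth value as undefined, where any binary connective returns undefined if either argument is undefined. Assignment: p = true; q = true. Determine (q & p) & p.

true

q & p = true & true = true
(q & p) & p = true & true = true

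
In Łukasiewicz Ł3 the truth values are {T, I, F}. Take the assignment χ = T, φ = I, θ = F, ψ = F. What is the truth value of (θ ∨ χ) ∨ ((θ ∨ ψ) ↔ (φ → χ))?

T

θ ∨ χ = F ∨ T = T
θ ∨ ψ = F ∨ F = F
φ → χ = I → T = T
(θ ∨ ψ) ↔ (φ → χ) = F ↔ T = F
(θ ∨ χ) ∨ ((θ ∨ ψ) ↔ (φ → χ)) = T ∨ F = T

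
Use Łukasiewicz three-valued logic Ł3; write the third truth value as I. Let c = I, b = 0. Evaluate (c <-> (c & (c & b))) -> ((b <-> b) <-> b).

c & b = I & 0 = 0
c & (c & b) = I & 0 = 0
c <-> (c & (c & b)) = I <-> 0 = I  [1 − |½−0|]
b <-> b = 0 <-> 0 = 1
(b <-> b) <-> b = 1 <-> 0 = 0
(c <-> (c & (c & b))) -> ((b <-> b) <-> b) = I -> 0 = I

I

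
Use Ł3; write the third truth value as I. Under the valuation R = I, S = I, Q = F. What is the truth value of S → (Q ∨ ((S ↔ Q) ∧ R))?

S ↔ Q = I ↔ F = I
(S ↔ Q) ∧ R = I ∧ I = I
Q ∨ ((S ↔ Q) ∧ R) = F ∨ I = I
S → (Q ∨ ((S ↔ Q) ∧ R)) = I → I = T

T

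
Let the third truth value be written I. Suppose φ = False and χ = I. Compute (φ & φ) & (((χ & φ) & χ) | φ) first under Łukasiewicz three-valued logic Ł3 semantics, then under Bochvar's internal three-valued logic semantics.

In Łukasiewicz three-valued logic Ł3: φ & φ = False & False = False
χ & φ = I & False = False
(χ & φ) & χ = False & I = False
((χ & φ) & χ) | φ = False | False = False
(φ & φ) & (((χ & φ) & χ) | φ) = False & False = False
In Bochvar's internal three-valued logic: φ & φ = False & False = False
χ & φ = I & False = I
(χ & φ) & χ = I & I = I
((χ & φ) & χ) | φ = I | False = I
(φ & φ) & (((χ & φ) & χ) | φ) = False & I = I
They differ because Łukasiewicz three-valued logic Ł3 and Bochvar's internal three-valued logic treat I differently under the binary connectives.

False; I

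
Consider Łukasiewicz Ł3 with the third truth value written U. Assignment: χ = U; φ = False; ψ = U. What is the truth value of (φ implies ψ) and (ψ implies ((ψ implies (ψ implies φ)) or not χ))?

φ implies ψ = False implies U = True  [min(1, 1−0+½)]
ψ implies φ = U implies False = U
ψ implies (ψ implies φ) = U implies U = True
not χ = not U = U
(ψ implies (ψ implies φ)) or not χ = True or U = True
ψ implies ((ψ implies (ψ implies φ)) or not χ) = U implies True = True
(φ implies ψ) and (ψ implies ((ψ implies (ψ implies φ)) or not χ)) = True and True = True

True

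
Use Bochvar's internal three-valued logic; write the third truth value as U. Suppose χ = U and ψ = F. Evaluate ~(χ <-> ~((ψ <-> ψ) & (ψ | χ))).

ψ <-> ψ = F <-> F = T
ψ | χ = F | U = U
(ψ <-> ψ) & (ψ | χ) = T & U = U
~((ψ <-> ψ) & (ψ | χ)) = ~U = U
χ <-> ~((ψ <-> ψ) & (ψ | χ)) = U <-> U = U
~(χ <-> ~((ψ <-> ψ) & (ψ | χ))) = ~U = U

U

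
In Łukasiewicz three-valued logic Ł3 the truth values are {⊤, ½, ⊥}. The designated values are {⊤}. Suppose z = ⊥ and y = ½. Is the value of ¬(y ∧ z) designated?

y ∧ z = ½ ∧ ⊥ = ⊥
¬(y ∧ z) = ¬⊥ = ⊤
⊤ ∈ {⊤}.

Yes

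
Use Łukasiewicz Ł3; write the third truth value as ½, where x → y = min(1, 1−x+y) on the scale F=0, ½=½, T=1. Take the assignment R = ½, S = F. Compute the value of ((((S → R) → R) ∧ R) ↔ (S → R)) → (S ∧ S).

½

S → R = F → ½ = T
(S → R) → R = T → ½ = ½
((S → R) → R) ∧ R = ½ ∧ ½ = ½
S → R = F → ½ = T
(((S → R) → R) ∧ R) ↔ (S → R) = ½ ↔ T = ½
S ∧ S = F ∧ F = F
((((S → R) → R) ∧ R) ↔ (S → R)) → (S ∧ S) = ½ → F = ½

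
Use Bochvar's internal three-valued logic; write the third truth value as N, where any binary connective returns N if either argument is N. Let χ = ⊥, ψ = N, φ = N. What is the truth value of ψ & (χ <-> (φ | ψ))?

φ | ψ = N | N = N
χ <-> (φ | ψ) = ⊥ <-> N = N
ψ & (χ <-> (φ | ψ)) = N & N = N

N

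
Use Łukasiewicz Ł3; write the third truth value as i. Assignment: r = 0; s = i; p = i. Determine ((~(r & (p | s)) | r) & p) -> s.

p | s = i | i = i
r & (p | s) = 0 & i = 0
~(r & (p | s)) = ~0 = 1
~(r & (p | s)) | r = 1 | 0 = 1
(~(r & (p | s)) | r) & p = 1 & i = i
((~(r & (p | s)) | r) & p) -> s = i -> i = 1  [min(1, 1−½+½)]

1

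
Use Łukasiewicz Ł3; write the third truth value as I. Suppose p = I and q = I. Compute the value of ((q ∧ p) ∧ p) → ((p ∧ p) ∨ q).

T

q ∧ p = I ∧ I = I
(q ∧ p) ∧ p = I ∧ I = I
p ∧ p = I ∧ I = I
(p ∧ p) ∨ q = I ∨ I = I
((q ∧ p) ∧ p) → ((p ∧ p) ∨ q) = I → I = T  [min(1, 1−½+½)]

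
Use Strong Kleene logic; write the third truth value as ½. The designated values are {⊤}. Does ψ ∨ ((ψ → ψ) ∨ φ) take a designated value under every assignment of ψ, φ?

No

Countermodel: ψ=½, φ=½ gives ½, which is not designated.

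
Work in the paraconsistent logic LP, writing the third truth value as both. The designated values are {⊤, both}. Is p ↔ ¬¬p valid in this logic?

Every assignment of p over {⊤, both, ⊥} gives a value in {⊤, both}.
In particular, with p=both: p ↔ ¬¬p = both.

Yes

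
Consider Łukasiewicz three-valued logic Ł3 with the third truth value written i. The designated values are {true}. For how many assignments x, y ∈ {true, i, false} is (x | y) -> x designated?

6

Of the 9 assignments, 6 give a value in {true}.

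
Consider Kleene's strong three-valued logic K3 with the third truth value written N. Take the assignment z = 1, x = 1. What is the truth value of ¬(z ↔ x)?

z ↔ x = 1 ↔ 1 = 1
¬(z ↔ x) = ¬1 = 0

0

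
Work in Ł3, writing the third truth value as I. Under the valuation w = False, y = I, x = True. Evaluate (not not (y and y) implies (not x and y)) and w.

y and y = I and I = I
not (y and y) = not I = I
not not (y and y) = not I = I
not x = not True = False
not x and y = False and I = False
not not (y and y) implies (not x and y) = I implies False = I  [min(1, 1−½+0)]
(not not (y and y) implies (not x and y)) and w = I and False = False

False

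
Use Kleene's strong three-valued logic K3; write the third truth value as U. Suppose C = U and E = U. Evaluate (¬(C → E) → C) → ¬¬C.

C → E = U → U = U
¬(C → E) = ¬U = U
¬(C → E) → C = U → U = U
¬C = ¬U = U
¬¬C = ¬U = U
(¬(C → E) → C) → ¬¬C = U → U = U

U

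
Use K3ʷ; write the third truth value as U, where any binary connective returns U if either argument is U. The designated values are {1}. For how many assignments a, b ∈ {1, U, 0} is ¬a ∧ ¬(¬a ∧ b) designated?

Designated under: (a=0, b=0).

1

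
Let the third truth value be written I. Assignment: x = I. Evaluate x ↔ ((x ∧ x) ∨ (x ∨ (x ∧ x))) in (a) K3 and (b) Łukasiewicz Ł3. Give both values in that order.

I; 1

In K3: x ∧ x = I ∧ I = I
x ∧ x = I ∧ I = I
x ∨ (x ∧ x) = I ∨ I = I
(x ∧ x) ∨ (x ∨ (x ∧ x)) = I ∨ I = I
x ↔ ((x ∧ x) ∨ (x ∨ (x ∧ x))) = I ↔ I = I
In Łukasiewicz Ł3: x ∧ x = I ∧ I = I
x ∧ x = I ∧ I = I
x ∨ (x ∧ x) = I ∨ I = I
(x ∧ x) ∨ (x ∨ (x ∧ x)) = I ∨ I = I
x ↔ ((x ∧ x) ∨ (x ∨ (x ∧ x))) = I ↔ I = 1  [1 − |½−½|]
They differ because K3 and Łukasiewicz Ł3 treat I differently under implication.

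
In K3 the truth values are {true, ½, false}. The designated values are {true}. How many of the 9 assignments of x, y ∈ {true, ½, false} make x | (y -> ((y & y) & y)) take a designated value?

7

Of the 9 assignments, 7 give a value in {true}.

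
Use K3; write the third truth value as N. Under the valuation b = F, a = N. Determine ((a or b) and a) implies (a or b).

a or b = N or F = N
(a or b) and a = N and N = N
a or b = N or F = N
((a or b) and a) implies (a or b) = N implies N = N  [not N or N]

N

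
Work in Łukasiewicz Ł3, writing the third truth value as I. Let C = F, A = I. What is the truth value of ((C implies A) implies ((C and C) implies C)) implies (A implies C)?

C implies A = F implies I = T
C and C = F and F = F
(C and C) implies C = F implies F = T
(C implies A) implies ((C and C) implies C) = T implies T = T
A implies C = I implies F = I
((C implies A) implies ((C and C) implies C)) implies (A implies C) = T implies I = I

I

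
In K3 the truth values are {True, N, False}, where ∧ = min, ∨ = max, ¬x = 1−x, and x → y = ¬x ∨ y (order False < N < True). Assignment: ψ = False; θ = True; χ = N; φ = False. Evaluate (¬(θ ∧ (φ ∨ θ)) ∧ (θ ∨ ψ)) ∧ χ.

φ ∨ θ = False ∨ True = True
θ ∧ (φ ∨ θ) = True ∧ True = True
¬(θ ∧ (φ ∨ θ)) = ¬True = False
θ ∨ ψ = True ∨ False = True
¬(θ ∧ (φ ∨ θ)) ∧ (θ ∨ ψ) = False ∧ True = False
(¬(θ ∧ (φ ∨ θ)) ∧ (θ ∨ ψ)) ∧ χ = False ∧ N = False

False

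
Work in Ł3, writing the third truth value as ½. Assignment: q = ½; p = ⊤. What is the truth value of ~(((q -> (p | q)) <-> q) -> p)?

⊥

p | q = ⊤ | ½ = ⊤
q -> (p | q) = ½ -> ⊤ = ⊤
(q -> (p | q)) <-> q = ⊤ <-> ½ = ½
((q -> (p | q)) <-> q) -> p = ½ -> ⊤ = ⊤
~(((q -> (p | q)) <-> q) -> p) = ~⊤ = ⊥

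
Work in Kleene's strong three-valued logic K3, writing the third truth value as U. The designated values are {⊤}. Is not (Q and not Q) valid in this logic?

Countermodel: Q=U gives U, which is not designated.

No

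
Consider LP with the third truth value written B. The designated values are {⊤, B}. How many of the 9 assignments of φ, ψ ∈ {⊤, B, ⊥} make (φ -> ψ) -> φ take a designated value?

6

Of the 9 assignments, 6 give a value in {⊤, B}.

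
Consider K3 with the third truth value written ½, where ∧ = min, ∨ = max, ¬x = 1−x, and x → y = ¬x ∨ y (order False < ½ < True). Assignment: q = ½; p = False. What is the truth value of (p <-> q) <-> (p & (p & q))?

½

p <-> q = False <-> ½ = ½
p & q = False & ½ = False
p & (p & q) = False & False = False
(p <-> q) <-> (p & (p & q)) = ½ <-> False = ½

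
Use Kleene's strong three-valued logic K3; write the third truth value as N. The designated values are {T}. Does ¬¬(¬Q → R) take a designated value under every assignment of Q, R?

No

Countermodel: Q=N, R=N gives N, which is not designated.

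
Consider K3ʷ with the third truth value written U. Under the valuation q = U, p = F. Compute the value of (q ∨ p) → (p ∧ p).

q ∨ p = U ∨ F = U
p ∧ p = F ∧ F = F
(q ∨ p) → (p ∧ p) = U → F = U  [any arg is the third value ⇒ result is the third value]

U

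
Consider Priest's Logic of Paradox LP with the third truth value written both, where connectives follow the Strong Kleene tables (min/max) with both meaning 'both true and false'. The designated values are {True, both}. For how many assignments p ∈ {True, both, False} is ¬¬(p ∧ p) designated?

2

p=True: True ✓
p=both: both ✓
p=False: False ·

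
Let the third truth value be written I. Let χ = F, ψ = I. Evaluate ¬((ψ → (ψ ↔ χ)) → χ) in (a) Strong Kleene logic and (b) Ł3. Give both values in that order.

I; T

In Strong Kleene logic: ψ ↔ χ = I ↔ F = I
ψ → (ψ ↔ χ) = I → I = I  [¬I ∨ I]
(ψ → (ψ ↔ χ)) → χ = I → F = I
¬((ψ → (ψ ↔ χ)) → χ) = ¬I = I
In Ł3: ψ ↔ χ = I ↔ F = I  [1 − |½−0|]
ψ → (ψ ↔ χ) = I → I = T
(ψ → (ψ ↔ χ)) → χ = T → F = F
¬((ψ → (ψ ↔ χ)) → χ) = ¬F = T
They differ because Strong Kleene logic and Ł3 treat I differently under implication.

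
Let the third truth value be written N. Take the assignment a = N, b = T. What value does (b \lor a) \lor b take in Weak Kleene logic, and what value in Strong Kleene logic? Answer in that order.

In Weak Kleene logic: b \lor a = T \lor N = N
(b \lor a) \lor b = N \lor T = N
In Strong Kleene logic: b \lor a = T \lor N = T
(b \lor a) \lor b = T \lor T = T
They differ because Weak Kleene logic and Strong Kleene logic treat N differently under the binary connectives.

N; T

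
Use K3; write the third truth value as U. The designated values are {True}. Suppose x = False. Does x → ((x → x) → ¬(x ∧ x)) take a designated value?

x → x = False → False = True
x ∧ x = False ∧ False = False
¬(x ∧ x) = ¬False = True
(x → x) → ¬(x ∧ x) = True → True = True
x → ((x → x) → ¬(x ∧ x)) = False → True = True
True ∈ {True}.

Yes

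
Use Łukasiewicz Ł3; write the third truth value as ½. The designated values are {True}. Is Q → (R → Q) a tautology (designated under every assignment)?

Yes

Every assignment of Q, R over {True, ½, False} gives a value in {True}.
In particular, with Q=½, R=½: Q → (R → Q) = True.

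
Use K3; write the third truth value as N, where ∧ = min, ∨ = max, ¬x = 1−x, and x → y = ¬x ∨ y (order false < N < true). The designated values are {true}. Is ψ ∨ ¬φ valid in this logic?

Countermodel: ψ=N, φ=true gives N, which is not designated.

No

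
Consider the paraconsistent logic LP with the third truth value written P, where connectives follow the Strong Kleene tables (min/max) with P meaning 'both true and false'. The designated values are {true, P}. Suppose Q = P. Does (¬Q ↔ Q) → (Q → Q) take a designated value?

¬Q = ¬P = P
¬Q ↔ Q = P ↔ P = P
Q → Q = P → P = P  [¬P ∨ P]
(¬Q ↔ Q) → (Q → Q) = P → P = P
P ∈ {true, P}.

Yes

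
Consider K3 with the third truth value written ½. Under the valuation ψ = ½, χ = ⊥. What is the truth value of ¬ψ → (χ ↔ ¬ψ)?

¬ψ = ¬½ = ½
¬ψ = ¬½ = ½
χ ↔ ¬ψ = ⊥ ↔ ½ = ½
¬ψ → (χ ↔ ¬ψ) = ½ → ½ = ½  [¬½ ∨ ½]

½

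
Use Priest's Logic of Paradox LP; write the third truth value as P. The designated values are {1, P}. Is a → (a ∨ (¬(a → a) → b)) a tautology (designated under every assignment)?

Every assignment of a, b over {1, P, 0} gives a value in {1, P}.
In particular, with a=P, b=P: a → (a ∨ (¬(a → a) → b)) = P.

Yes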